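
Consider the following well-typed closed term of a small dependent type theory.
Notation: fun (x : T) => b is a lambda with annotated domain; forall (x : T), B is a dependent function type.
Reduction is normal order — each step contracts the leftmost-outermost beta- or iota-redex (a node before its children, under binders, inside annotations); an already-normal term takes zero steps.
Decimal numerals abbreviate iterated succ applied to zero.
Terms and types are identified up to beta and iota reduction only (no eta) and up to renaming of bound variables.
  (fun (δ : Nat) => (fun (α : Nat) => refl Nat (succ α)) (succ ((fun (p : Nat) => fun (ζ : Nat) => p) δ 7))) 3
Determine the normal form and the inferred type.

resulting normal form:
  refl Nat 5
the term's type:
  Eq Nat 5 5


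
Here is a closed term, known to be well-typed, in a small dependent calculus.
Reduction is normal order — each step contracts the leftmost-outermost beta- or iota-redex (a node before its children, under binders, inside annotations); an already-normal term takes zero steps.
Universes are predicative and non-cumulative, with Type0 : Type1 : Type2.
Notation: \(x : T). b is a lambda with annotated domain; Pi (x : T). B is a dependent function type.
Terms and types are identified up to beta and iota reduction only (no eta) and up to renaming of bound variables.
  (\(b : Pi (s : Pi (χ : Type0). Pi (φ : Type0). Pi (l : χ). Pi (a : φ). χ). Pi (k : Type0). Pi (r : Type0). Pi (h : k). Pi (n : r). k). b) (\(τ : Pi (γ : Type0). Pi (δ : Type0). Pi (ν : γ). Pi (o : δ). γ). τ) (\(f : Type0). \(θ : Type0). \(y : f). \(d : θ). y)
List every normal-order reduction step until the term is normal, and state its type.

reduction (normal order):
  (\(b : Pi (s : Pi (χ : Type0). Pi (φ : Type0). Pi (l : χ). Pi (a : φ). χ). Pi (k : Type0). Pi (r : Type0). Pi (h : k). Pi (n : r). k). b) (\(τ : Pi (γ : Type0). Pi (δ : Type0). Pi (ν : γ). Pi (o : δ). γ). τ) (\(f : Type0). \(θ : Type0). \(y : f). \(d : θ). y)
  ~> (\(b : Pi (s : Type0). Pi (χ : Type0). Pi (φ : s). Pi (l : χ). s). b) (\(a : Type0). \(k : Type0). \(r : a). \(h : k). r)
  ~> \(b : Type0). \(s : Type0). \(χ : b). \(φ : s). χ
inferred type:
  Pi (b : Type0). Pi (s : Type0). Pi (χ : b). Pi (φ : s). b


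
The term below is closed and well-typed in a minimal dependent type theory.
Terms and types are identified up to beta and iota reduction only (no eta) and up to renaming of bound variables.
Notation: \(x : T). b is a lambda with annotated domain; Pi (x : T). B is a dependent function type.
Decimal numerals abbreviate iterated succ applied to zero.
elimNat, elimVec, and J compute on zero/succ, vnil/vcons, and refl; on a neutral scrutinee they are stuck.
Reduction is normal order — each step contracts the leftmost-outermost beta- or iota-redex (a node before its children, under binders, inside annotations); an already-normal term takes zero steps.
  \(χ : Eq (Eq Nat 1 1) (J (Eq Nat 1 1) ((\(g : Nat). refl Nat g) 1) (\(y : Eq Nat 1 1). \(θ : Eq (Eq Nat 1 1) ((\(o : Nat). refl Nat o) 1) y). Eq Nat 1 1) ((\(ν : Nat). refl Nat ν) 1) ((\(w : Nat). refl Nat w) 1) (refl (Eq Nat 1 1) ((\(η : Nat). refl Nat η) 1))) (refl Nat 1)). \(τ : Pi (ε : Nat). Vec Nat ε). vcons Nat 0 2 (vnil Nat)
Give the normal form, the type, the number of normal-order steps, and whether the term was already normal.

reduced normal form:
  \(χ : Eq (Eq Nat 1 1) (refl Nat 1) (refl Nat 1)). \(g : Pi (y : Nat). Vec Nat y). vcons Nat 0 2 (vnil Nat)
type:
  Pi (χ : Eq (Eq Nat 1 1) (refl Nat 1) (refl Nat 1)). Pi (g : Pi (y : Nat). Vec Nat y). Vec Nat 1
steps to reach normal form (normal order): 2
started in normal form: no
first contracted redex: a J iota-redex


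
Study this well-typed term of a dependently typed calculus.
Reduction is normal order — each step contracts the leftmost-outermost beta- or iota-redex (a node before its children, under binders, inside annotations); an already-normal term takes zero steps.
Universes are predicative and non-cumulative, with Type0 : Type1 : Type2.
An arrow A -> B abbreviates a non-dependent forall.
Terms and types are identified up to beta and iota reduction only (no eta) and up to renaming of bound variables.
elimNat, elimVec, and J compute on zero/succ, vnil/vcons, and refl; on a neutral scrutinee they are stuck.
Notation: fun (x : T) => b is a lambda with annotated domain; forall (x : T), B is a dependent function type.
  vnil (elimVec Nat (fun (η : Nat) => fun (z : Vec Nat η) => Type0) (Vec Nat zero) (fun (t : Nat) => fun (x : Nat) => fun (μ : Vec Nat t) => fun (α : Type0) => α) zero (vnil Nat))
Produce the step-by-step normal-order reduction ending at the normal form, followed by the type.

reduction (normal order):
  vnil (elimVec Nat (fun (η : Nat) => fun (z : Vec Nat η) => Type0) (Vec Nat zero) (fun (t : Nat) => fun (x : Nat) => fun (μ : Vec Nat t) => fun (α : Type0) => α) zero (vnil Nat))
  ~> vnil (Vec Nat zero)
type:
  Vec (Vec Nat zero) zero


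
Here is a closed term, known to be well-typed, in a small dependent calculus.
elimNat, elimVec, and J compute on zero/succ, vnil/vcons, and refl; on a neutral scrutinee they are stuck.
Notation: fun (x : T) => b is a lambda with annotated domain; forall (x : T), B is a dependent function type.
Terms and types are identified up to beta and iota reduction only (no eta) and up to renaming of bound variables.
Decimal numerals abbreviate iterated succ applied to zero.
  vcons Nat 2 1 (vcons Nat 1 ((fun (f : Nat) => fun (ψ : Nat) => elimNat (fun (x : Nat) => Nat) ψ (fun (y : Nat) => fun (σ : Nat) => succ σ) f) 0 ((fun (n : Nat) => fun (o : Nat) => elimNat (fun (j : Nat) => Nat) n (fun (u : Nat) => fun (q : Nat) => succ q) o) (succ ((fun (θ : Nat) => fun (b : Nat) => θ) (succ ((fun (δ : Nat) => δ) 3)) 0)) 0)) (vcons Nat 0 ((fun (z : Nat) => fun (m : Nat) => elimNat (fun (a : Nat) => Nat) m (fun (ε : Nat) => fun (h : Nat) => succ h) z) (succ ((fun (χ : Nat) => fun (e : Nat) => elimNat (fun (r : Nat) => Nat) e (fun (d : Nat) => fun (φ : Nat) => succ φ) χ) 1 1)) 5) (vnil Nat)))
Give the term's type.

type:
  Vec Nat 3


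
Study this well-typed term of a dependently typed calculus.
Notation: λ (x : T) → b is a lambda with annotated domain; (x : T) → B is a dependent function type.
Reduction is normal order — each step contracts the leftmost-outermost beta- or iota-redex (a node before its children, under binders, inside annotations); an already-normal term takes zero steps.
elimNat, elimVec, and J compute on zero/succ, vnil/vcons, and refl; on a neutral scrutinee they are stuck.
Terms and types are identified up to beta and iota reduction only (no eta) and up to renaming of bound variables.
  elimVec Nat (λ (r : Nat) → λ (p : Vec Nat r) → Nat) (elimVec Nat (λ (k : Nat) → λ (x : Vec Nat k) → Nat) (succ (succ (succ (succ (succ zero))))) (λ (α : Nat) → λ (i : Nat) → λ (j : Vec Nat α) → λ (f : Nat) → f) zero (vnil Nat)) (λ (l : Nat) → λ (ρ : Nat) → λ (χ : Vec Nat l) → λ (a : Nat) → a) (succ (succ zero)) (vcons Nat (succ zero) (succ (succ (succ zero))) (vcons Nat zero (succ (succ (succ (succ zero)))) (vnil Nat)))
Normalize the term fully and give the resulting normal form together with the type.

normal form:
  succ (succ (succ (succ (succ zero))))
the term's type:
  Nat
observation: 12 normal-order steps separate the term from its normal form.


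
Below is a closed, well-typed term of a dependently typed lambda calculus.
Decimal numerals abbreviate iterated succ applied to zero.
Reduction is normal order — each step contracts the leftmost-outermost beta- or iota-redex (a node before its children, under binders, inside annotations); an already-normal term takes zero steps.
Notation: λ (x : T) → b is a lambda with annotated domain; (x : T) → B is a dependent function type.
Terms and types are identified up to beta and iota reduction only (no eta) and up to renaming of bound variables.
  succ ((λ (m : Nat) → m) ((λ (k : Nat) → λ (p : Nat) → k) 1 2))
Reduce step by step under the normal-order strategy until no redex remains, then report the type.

normal-order reduction:
  succ ((λ (m : Nat) → m) ((λ (k : Nat) → λ (p : Nat) → k) 1 2))
  ~> succ ((λ (m : Nat) → λ (k : Nat) → m) 1 2)
  ~> succ ((λ (m : Nat) → 1) 2)
  ~> 2
type:
  Nat


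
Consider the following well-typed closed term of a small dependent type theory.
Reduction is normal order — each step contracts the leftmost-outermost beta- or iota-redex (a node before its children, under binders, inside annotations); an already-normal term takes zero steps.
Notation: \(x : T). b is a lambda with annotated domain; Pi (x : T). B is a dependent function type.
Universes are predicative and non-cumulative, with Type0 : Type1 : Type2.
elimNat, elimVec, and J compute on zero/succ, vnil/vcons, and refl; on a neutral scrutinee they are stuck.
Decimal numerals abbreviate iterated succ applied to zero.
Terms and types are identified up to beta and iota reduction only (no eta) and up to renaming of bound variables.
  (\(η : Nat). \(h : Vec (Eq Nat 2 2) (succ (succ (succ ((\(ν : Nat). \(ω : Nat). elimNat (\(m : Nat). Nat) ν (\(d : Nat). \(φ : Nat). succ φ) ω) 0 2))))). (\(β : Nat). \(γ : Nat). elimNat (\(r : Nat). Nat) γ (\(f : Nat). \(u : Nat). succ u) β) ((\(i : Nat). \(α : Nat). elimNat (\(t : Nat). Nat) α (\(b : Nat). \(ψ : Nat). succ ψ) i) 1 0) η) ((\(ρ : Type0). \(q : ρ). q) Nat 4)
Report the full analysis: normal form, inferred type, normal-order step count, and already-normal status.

reduced normal form:
  \(η : Vec (Eq Nat 2 2) 5). 5
the term's type:
  Pi (η : Vec (Eq Nat 2 2) 5). Nat
steps to reach normal form (normal order): 24
started in normal form: no
first contracted redex: a beta-redex


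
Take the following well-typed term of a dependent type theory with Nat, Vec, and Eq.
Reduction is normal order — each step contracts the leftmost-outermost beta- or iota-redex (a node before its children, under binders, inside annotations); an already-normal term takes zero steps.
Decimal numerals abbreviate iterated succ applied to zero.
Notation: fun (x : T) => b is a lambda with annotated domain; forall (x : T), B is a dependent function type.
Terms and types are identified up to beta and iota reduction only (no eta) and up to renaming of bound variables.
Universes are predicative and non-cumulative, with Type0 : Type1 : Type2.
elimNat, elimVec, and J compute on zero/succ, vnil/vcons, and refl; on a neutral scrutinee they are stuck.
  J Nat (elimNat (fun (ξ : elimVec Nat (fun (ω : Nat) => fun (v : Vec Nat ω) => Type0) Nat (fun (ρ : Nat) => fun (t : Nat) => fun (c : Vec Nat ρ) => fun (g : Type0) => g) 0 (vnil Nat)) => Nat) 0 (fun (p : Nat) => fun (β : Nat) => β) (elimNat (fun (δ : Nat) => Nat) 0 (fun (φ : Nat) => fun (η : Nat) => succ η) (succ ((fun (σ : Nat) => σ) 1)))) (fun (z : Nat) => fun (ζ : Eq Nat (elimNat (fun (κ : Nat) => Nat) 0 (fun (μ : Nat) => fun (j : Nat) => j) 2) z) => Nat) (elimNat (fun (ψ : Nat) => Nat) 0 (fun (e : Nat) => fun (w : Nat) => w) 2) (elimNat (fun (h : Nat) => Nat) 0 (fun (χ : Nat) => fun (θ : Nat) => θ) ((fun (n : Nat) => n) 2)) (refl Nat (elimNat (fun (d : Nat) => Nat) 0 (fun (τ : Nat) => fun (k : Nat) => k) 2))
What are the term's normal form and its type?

normal form:
  0
type:
  Nat


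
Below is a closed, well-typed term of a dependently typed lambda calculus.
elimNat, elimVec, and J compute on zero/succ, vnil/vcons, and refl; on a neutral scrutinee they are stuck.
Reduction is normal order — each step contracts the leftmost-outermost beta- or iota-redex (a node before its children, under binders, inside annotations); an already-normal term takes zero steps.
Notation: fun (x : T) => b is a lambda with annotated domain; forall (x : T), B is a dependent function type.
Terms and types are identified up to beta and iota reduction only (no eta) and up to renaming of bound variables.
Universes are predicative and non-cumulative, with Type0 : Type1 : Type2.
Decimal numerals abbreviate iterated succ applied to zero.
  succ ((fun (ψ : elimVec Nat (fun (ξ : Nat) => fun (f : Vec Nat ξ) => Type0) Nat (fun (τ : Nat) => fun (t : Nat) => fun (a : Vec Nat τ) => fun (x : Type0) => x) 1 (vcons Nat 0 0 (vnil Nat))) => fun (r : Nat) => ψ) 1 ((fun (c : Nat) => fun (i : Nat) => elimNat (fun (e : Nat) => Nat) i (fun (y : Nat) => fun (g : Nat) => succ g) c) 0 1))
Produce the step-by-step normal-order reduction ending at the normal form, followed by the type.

normal-order reduction sequence:
  succ ((fun (ψ : elimVec Nat (fun (ξ : Nat) => fun (f : Vec Nat ξ) => Type0) Nat (fun (τ : Nat) => fun (t : Nat) => fun (a : Vec Nat τ) => fun (x : Type0) => x) 1 (vcons Nat 0 0 (vnil Nat))) => fun (r : Nat) => ψ) 1 ((fun (c : Nat) => fun (i : Nat) => elimNat (fun (e : Nat) => Nat) i (fun (y : Nat) => fun (g : Nat) => succ g) c) 0 1))
  ~> succ ((fun (ψ : Nat) => 1) ((fun (ξ : Nat) => fun (f : Nat) => elimNat (fun (τ : Nat) => Nat) f (fun (t : Nat) => fun (a : Nat) => succ a) ξ) 0 1))
  ~> 2
type:
  Nat


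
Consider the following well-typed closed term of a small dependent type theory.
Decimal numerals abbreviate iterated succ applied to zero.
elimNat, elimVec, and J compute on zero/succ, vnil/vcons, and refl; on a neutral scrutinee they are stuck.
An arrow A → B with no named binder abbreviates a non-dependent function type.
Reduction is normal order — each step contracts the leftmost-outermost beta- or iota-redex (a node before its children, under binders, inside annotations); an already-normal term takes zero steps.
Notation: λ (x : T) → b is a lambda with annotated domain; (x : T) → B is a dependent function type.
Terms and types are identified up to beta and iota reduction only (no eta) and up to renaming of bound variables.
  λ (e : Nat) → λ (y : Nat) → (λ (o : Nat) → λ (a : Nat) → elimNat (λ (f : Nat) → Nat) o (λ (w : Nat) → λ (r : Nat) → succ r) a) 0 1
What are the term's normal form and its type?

normal form:
  λ (e : Nat) → λ (y : Nat) → 1
type:
  Nat → Nat → Nat
observation: normalization takes exactly 6 steps under the normal-order strategy.


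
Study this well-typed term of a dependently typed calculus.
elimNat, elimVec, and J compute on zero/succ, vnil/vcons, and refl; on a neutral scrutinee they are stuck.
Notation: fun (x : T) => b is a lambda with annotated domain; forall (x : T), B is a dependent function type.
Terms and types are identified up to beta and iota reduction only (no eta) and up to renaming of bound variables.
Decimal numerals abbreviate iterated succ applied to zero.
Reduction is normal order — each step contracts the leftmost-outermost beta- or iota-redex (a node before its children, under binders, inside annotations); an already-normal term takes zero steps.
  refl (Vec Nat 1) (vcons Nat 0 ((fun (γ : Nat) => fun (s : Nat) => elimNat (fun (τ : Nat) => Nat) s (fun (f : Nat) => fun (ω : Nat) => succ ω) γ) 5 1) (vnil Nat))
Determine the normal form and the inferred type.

reduced normal form:
  refl (Vec Nat 1) (vcons Nat 0 6 (vnil Nat))
type:
  Eq (Vec Nat 1) (vcons Nat 0 6 (vnil Nat)) (vcons Nat 0 6 (vnil Nat))
observation: the leftmost-outermost redex is a beta-redex, and normalization takes 18 steps.


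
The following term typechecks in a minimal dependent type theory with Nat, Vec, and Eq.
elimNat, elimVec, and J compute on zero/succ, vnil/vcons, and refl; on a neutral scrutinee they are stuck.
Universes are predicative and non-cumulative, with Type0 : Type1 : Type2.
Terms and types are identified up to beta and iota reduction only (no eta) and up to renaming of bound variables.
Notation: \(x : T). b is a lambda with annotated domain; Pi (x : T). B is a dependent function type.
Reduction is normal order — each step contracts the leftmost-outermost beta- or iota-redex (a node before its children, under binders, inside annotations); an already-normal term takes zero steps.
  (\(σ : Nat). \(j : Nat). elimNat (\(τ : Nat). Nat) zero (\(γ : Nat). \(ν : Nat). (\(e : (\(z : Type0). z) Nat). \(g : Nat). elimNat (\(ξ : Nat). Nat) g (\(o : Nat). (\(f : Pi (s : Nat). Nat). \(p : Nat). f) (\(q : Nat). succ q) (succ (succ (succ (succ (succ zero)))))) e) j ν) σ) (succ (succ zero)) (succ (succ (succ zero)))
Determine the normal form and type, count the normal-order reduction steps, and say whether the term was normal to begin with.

resulting normal form:
  succ (succ (succ (succ (succ (succ zero)))))
the term's type:
  Nat
normal-order step count: 45
already normal: no
first contracted redex: a beta-redex


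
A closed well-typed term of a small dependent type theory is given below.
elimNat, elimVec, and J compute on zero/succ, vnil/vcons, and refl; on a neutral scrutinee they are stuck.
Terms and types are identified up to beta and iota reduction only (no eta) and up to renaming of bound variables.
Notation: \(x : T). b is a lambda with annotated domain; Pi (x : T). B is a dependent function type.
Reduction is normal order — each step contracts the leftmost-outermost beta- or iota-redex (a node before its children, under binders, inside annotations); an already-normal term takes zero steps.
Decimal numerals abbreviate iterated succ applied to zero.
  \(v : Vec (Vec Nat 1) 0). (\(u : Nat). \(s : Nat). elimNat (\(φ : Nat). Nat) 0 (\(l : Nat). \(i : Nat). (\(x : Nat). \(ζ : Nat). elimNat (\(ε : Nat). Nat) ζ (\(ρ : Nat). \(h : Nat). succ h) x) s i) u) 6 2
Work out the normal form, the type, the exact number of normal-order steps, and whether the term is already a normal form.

normal form:
  \(v : Vec (Vec Nat 1) 0). 12
type:
  Pi (v : Vec (Vec Nat 1) 0). Nat
normal-order step count: 75
term was already normal: no
first contracted redex: a beta-redex


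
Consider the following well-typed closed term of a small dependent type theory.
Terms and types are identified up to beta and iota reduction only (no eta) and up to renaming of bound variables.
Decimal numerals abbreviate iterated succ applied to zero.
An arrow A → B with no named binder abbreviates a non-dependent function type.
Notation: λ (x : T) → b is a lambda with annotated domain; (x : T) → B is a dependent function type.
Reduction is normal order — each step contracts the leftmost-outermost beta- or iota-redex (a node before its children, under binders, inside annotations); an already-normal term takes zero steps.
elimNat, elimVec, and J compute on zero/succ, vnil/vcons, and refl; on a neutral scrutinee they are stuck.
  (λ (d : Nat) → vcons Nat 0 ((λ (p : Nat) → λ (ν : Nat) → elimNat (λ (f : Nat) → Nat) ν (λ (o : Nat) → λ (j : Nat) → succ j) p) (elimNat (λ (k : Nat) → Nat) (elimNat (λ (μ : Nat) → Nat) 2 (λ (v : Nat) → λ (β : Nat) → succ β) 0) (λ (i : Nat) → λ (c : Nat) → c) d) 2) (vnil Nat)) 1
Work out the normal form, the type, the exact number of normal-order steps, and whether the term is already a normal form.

reduced normal form:
  vcons Nat 0 4 (vnil Nat)
the term's type:
  Vec Nat 1
steps to reach normal form (normal order): 15
started in normal form: no
first redex: a beta-redex


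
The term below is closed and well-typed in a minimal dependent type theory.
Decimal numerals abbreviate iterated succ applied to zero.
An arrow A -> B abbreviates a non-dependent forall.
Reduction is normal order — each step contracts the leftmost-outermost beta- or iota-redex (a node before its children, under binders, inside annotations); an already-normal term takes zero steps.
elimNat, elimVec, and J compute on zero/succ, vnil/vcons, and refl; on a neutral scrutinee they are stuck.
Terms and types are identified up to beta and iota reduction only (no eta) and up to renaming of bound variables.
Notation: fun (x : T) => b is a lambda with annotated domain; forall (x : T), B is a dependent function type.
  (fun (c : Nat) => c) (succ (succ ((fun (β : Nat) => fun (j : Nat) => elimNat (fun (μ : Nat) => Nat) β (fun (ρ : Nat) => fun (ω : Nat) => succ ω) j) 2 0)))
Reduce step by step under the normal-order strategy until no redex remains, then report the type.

normal-order reduction sequence:
  (fun (c : Nat) => c) (succ (succ ((fun (β : Nat) => fun (j : Nat) => elimNat (fun (μ : Nat) => Nat) β (fun (ρ : Nat) => fun (ω : Nat) => succ ω) j) 2 0)))
  ~> succ (succ ((fun (c : Nat) => fun (β : Nat) => elimNat (fun (j : Nat) => Nat) c (fun (μ : Nat) => fun (ρ : Nat) => succ ρ) β) 2 0))
  ~> succ (succ ((fun (c : Nat) => elimNat (fun (β : Nat) => Nat) 2 (fun (j : Nat) => fun (μ : Nat) => succ μ) c) 0))
  ~> succ (succ (elimNat (fun (c : Nat) => Nat) 2 (fun (β : Nat) => fun (j : Nat) => succ j) 0))
  ~> 4
inferred type:
  Nat


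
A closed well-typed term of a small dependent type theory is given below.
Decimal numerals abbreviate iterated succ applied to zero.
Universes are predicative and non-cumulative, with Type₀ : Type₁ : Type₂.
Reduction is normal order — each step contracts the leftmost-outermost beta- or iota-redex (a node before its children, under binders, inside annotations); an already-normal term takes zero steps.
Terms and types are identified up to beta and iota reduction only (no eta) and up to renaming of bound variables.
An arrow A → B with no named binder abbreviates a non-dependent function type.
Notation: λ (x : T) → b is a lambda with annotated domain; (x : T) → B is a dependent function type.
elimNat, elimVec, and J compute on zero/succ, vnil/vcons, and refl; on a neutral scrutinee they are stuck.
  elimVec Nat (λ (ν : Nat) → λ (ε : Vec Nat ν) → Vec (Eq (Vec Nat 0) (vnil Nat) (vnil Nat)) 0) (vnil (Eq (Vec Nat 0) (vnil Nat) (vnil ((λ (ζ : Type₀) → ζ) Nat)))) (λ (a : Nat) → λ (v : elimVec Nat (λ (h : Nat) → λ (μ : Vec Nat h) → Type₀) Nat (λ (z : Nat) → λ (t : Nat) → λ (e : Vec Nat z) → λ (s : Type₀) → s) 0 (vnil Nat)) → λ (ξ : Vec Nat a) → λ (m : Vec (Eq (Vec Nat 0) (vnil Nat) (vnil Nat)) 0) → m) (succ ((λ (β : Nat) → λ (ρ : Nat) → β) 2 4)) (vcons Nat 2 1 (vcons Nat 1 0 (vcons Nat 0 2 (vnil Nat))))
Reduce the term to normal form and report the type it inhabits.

reduced normal form:
  vnil (Eq (Vec Nat 0) (vnil Nat) (vnil Nat))
type:
  Vec (Eq (Vec Nat 0) (vnil Nat) (vnil Nat)) 0


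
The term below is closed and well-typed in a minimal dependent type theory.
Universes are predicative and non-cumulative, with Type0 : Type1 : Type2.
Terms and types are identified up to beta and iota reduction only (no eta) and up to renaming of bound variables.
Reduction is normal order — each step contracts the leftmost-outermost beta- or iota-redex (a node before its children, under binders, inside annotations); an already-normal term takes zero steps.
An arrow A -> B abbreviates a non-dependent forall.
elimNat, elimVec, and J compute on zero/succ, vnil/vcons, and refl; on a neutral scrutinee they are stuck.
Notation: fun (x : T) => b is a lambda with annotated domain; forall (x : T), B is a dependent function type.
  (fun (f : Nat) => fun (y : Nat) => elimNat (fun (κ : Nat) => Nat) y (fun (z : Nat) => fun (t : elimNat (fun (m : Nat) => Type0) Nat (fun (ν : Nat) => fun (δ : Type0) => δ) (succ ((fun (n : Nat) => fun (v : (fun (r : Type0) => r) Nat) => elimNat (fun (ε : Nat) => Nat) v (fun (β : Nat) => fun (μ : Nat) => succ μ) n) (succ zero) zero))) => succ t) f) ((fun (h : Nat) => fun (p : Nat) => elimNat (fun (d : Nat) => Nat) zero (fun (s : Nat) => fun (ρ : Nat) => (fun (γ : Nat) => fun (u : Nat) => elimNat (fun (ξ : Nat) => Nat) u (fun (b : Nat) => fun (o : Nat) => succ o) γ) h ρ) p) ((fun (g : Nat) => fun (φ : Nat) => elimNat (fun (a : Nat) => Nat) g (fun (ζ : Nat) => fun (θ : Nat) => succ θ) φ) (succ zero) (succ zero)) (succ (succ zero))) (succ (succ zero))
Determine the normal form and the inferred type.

reduced normal form:
  succ (succ (succ (succ (succ (succ zero)))))
type:
  Nat
observation: reduction starts at a beta-redex, and 67 normal-order steps reach the normal form.


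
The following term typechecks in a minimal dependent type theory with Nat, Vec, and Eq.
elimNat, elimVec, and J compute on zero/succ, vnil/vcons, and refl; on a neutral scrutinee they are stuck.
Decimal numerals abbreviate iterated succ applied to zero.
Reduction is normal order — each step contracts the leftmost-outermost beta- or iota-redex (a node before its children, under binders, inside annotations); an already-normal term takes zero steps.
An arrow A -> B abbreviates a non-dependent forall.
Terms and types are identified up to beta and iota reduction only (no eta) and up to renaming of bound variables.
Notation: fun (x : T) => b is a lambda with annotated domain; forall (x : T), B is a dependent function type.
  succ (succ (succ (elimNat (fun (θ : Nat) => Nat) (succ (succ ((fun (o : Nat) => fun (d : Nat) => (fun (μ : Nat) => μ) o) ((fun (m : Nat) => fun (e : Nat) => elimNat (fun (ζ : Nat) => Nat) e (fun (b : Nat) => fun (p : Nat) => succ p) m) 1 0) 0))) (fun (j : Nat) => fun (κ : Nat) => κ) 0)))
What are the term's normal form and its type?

reduced normal form:
  6
type:
  Nat


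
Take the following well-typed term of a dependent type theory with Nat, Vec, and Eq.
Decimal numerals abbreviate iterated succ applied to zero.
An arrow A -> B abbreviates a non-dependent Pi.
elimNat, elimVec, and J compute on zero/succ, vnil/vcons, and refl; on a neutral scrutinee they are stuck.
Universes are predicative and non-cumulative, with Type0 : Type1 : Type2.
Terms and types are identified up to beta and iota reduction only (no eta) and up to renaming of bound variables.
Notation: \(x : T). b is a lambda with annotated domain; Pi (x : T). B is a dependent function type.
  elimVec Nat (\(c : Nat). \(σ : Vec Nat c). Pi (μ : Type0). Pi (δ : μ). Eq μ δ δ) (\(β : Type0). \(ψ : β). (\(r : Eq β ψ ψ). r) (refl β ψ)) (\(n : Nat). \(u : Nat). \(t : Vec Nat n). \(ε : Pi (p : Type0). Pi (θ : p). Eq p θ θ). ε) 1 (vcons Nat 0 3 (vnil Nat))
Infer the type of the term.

the term's type:
  Pi (c : Type0). Pi (σ : c). Eq c σ σ


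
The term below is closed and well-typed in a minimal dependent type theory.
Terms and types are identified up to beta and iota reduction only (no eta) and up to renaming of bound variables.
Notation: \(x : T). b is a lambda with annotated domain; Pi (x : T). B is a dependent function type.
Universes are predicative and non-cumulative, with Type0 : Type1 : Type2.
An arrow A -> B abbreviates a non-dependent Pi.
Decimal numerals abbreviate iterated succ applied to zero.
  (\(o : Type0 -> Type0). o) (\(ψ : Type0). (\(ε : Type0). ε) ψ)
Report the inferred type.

the term's type:
  Type0 -> Type0


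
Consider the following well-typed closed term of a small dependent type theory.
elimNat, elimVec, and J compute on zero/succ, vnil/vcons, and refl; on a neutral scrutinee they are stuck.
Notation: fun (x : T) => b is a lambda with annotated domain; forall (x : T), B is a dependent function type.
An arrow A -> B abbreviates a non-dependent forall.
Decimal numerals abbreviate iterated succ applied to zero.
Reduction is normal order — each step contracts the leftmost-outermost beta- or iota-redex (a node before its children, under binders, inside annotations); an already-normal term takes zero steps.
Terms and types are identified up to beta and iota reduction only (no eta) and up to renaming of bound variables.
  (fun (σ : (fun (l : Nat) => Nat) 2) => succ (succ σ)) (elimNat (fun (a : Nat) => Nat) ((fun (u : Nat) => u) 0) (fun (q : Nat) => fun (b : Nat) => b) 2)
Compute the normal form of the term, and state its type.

resulting normal form:
  2
inferred type:
  Nat


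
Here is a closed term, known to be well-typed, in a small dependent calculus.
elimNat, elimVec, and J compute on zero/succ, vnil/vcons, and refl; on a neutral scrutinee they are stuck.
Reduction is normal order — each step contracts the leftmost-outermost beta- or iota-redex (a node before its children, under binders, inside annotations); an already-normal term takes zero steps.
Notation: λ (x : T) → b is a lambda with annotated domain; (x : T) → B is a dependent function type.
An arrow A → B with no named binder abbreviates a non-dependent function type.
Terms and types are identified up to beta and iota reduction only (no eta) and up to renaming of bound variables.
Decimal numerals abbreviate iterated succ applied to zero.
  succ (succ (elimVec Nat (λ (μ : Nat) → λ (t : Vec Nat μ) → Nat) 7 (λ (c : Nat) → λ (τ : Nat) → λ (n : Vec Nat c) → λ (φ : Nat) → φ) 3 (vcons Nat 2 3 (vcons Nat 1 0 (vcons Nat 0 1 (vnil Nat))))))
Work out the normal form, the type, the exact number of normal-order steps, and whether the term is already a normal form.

resulting normal form:
  9
the term's type:
  Nat
normal-order step count: 16
started in normal form: no
first redex: an elimVec iota-redex


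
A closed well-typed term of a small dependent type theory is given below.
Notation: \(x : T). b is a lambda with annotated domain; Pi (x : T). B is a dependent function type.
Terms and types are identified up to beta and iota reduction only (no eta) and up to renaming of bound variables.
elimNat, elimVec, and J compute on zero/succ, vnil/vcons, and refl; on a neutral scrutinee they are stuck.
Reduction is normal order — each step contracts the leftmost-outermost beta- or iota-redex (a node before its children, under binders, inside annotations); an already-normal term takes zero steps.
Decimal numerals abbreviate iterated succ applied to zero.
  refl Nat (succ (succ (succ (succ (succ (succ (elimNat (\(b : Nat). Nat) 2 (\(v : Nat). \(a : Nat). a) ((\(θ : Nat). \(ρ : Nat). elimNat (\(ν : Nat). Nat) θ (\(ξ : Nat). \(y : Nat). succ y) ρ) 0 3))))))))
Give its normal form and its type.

normal form:
  refl Nat 8
type:
  Eq Nat 8 8


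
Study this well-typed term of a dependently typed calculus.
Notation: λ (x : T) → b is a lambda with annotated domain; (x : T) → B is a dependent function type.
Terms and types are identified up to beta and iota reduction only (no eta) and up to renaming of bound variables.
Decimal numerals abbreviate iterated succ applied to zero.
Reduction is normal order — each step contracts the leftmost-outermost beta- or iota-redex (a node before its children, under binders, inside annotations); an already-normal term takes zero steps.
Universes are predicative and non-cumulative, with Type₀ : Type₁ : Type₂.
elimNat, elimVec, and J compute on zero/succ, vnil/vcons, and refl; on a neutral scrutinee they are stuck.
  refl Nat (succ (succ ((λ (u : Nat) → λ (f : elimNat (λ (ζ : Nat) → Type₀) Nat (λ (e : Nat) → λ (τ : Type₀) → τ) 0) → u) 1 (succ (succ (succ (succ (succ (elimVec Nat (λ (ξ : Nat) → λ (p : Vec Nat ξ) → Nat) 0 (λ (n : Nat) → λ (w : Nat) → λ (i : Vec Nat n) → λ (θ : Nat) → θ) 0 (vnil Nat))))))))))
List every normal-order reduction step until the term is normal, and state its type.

normal-order reduction:
  refl Nat (succ (succ ((λ (u : Nat) → λ (f : elimNat (λ (ζ : Nat) → Type₀) Nat (λ (e : Nat) → λ (τ : Type₀) → τ) 0) → u) 1 (succ (succ (succ (succ (succ (elimVec Nat (λ (ξ : Nat) → λ (p : Vec Nat ξ) → Nat) 0 (λ (n : Nat) → λ (w : Nat) → λ (i : Vec Nat n) → λ (θ : Nat) → θ) 0 (vnil Nat))))))))))
  ~> refl Nat (succ (succ ((λ (u : elimNat (λ (f : Nat) → Type₀) Nat (λ (ζ : Nat) → λ (e : Type₀) → e) 0) → 1) (succ (succ (succ (succ (succ (elimVec Nat (λ (τ : Nat) → λ (ξ : Vec Nat τ) → Nat) 0 (λ (p : Nat) → λ (n : Nat) → λ (w : Vec Nat p) → λ (i : Nat) → i) 0 (vnil Nat))))))))))
  ~> refl Nat 3
type:
  Eq Nat 3 3


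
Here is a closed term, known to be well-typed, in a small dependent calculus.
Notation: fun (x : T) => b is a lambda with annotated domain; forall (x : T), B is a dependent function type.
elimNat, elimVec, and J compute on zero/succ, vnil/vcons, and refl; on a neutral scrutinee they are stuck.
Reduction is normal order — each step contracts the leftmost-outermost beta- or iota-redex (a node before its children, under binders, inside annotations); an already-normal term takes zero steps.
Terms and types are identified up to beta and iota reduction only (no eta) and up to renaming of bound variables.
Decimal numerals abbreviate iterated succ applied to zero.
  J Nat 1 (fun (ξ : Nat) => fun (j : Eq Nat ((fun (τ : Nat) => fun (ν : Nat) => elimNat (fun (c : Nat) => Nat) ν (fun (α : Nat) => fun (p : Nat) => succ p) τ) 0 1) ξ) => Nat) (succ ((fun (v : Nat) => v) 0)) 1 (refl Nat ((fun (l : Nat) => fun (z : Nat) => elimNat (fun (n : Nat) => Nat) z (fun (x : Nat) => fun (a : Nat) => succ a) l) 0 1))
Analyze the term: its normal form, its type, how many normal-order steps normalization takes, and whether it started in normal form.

reduced normal form:
  1
inferred type:
  Nat
normal-order step count: 2
started in normal form: no
first contracted redex: a J iota-redex


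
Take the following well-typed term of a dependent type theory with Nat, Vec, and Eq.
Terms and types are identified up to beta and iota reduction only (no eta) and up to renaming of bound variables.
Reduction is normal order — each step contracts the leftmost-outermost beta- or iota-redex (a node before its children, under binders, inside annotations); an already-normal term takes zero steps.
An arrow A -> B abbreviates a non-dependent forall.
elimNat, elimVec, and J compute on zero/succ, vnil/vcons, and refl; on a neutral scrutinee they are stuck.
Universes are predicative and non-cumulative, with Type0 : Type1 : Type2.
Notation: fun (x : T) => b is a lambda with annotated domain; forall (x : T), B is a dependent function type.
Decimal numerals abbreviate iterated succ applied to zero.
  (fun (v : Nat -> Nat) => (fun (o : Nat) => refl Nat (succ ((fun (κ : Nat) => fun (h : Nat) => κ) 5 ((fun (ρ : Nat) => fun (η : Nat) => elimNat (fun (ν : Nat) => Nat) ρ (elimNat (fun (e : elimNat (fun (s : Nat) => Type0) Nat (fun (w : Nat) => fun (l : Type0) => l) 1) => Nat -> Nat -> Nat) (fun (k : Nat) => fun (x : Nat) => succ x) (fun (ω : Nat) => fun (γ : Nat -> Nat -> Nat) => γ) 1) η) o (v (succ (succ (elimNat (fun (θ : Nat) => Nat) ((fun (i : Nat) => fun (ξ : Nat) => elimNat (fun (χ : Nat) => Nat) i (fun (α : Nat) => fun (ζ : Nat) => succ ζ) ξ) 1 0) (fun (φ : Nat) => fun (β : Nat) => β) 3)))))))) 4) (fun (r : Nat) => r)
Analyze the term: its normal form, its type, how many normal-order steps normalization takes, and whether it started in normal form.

resulting normal form:
  refl Nat 6
type:
  Eq Nat 6 6
steps to reach normal form (normal order): 4
already normal: no
first redex: a beta-redex


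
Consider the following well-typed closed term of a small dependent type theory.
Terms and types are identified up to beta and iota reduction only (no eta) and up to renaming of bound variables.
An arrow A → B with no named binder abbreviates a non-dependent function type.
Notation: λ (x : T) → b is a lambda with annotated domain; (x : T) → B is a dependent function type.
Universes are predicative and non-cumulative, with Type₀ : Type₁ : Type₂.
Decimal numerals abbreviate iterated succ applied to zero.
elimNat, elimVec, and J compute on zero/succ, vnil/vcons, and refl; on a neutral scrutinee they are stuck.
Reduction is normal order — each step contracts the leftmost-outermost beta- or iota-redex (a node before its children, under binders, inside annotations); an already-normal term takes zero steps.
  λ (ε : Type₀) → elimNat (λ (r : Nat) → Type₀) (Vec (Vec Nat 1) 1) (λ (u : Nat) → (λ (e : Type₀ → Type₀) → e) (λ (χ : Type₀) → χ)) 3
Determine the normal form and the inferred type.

resulting normal form:
  λ (ε : Type₀) → Vec (Vec Nat 1) 1
inferred type:
  Type₀ → Type₀
observation: the leftmost-outermost redex is an elimNat iota-redex, and normalization takes 13 steps.


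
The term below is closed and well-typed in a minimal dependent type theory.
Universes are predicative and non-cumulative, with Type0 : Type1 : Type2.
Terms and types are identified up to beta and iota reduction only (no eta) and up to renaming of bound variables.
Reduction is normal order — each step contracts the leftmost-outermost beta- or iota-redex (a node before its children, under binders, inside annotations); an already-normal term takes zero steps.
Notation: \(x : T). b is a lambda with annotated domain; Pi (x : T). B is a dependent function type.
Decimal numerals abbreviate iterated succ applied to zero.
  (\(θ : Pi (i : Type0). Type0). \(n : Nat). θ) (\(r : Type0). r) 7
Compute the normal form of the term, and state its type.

normal form:
  \(θ : Type0). θ
the term's type:
  Pi (θ : Type0). Type0
observation: 2 normal-order steps normalize the term, beginning with a beta-redex.


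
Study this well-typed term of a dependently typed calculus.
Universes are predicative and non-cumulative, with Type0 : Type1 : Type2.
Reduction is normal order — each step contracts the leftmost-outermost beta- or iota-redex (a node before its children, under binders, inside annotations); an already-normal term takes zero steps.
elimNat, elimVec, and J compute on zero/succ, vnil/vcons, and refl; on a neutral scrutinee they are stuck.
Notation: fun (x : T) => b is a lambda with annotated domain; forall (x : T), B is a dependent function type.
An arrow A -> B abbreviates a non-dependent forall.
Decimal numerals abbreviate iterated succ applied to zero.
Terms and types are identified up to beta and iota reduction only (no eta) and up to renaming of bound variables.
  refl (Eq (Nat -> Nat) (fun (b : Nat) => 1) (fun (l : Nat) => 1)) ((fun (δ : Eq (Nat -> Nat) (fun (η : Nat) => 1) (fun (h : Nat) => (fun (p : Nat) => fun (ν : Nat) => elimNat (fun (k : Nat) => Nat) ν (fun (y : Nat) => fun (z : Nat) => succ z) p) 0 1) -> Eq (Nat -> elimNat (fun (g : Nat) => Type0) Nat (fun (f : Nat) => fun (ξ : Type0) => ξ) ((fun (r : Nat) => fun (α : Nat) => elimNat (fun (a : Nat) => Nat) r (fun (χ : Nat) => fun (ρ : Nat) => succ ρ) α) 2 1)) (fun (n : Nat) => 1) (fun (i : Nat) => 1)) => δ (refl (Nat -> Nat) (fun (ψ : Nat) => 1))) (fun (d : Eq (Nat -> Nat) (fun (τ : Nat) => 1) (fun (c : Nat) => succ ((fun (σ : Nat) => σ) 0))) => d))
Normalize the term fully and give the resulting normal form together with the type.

normal form:
  refl (Eq (Nat -> Nat) (fun (b : Nat) => 1) (fun (l : Nat) => 1)) (refl (Nat -> Nat) (fun (δ : Nat) => 1))
type:
  Eq (Eq (Nat -> Nat) (fun (b : Nat) => 1) (fun (l : Nat) => 1)) (refl (Nat -> Nat) (fun (δ : Nat) => 1)) (refl (Nat -> Nat) (fun (η : Nat) => 1))


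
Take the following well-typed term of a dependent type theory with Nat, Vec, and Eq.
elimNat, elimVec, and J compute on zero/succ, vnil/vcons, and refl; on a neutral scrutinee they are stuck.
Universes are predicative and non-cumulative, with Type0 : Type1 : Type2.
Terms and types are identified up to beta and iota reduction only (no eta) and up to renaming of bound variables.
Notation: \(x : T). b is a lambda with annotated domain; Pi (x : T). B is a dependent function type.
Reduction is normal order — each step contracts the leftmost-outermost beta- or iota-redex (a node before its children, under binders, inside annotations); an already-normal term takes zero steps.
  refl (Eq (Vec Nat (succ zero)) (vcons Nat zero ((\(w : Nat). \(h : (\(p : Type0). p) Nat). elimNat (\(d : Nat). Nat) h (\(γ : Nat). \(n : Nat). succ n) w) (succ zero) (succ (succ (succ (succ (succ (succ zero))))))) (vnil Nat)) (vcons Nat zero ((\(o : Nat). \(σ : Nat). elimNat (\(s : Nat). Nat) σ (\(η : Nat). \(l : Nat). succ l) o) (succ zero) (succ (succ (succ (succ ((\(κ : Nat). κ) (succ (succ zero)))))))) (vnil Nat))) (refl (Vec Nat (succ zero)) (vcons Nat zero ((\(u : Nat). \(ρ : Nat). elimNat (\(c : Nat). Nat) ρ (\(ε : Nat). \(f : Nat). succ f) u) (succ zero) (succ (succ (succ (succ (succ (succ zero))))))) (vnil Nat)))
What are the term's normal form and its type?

normal form:
  refl (Eq (Vec Nat (succ zero)) (vcons Nat zero (succ (succ (succ (succ (succ (succ (succ zero))))))) (vnil Nat)) (vcons Nat zero (succ (succ (succ (succ (succ (succ (succ zero))))))) (vnil Nat))) (refl (Vec Nat (succ zero)) (vcons Nat zero (succ (succ (succ (succ (succ (succ (succ zero))))))) (vnil Nat)))
inferred type:
  Eq (Eq (Vec Nat (succ zero)) (vcons Nat zero (succ (succ (succ (succ (succ (succ (succ zero))))))) (vnil Nat)) (vcons Nat zero (succ (succ (succ (succ (succ (succ (succ zero))))))) (vnil Nat))) (refl (Vec Nat (succ zero)) (vcons Nat zero (succ (succ (succ (succ (succ (succ (succ zero))))))) (vnil Nat))) (refl (Vec Nat (succ zero)) (vcons Nat zero (succ (succ (succ (succ (succ (succ (succ zero))))))) (vnil Nat)))
observation: normalization takes exactly 19 steps under the normal-order strategy.
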